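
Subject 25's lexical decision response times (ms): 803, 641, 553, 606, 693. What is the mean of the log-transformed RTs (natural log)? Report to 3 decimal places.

6.483

ln(RT): 6.6884, 6.4630, 6.3154, 6.4069, 6.5410
Σ ln(RT) = 32.4147
Mean = 32.4147/5 = 6.48293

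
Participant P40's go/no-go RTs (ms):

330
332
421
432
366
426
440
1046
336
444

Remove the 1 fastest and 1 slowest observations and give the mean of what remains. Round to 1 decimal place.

Sorted: 330, 332, 336, 366, 421, 426, 432, 440, 444, 1046
Drop lowest 1 (330) and highest 1 (1046)
Remaining (n=8): Σ = 3197, mean = 3197/8 = 399.625

399.6 ms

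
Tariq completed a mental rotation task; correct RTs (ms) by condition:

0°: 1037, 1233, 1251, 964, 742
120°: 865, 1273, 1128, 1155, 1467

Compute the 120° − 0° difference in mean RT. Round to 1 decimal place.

M(0°) = 5227/5 = 1045.400
M(120°) = 5888/5 = 1177.600
Difference = 1177.600 − 1045.400 = 132.200 ms

132.2 ms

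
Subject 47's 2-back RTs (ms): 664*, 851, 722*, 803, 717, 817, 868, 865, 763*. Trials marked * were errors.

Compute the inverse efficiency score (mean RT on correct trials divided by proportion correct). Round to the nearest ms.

Correct trials (n=6): 851, 803, 717, 817, 868, 865
Mean correct RT = 4921/6 = 820.1667 ms
Proportion correct = 6/9
IES = 820.1667 / (6/9) = 1230.250 ms

1230 ms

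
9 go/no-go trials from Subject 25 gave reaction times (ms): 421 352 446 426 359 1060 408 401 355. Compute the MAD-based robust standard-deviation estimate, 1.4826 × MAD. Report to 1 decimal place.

56.3 ms

Sorted: 352, 355, 359, 401, 408, 421, 426, 446, 1060 → median = 408
|x − 408| sorted: 0, 7, 13, 18, 38, 49, 53, 56, 652 → MAD = 38
Robust SD ≈ 1.4826 × 38 = 56.339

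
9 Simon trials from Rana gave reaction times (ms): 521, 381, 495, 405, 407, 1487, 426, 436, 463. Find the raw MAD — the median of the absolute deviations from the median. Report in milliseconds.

31 ms

Sorted: 381, 405, 407, 426, 436, 463, 495, 521, 1487 → median = 436
|x − 436|: 85, 55, 59, 31, 29, 1051, 10, 0, 27
Sorted deviations: 0, 10, 27, 29, 31, 55, 59, 85, 1051 → MAD = 31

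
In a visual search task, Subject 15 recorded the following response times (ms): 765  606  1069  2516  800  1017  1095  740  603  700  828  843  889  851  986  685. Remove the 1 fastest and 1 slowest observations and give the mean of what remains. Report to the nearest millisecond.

Sorted: 603, 606, 685, 700, 740, 765, 800, 828, 843, 851, 889, 986, 1017, 1069, 1095, 2516
Drop lowest 1 (603) and highest 1 (2516)
Remaining (n=14): Σ = 11874, mean = 11874/14 = 848.143

848 ms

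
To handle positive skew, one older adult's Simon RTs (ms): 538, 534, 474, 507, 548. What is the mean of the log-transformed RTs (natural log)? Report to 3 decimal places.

6.253

ln(RT): 6.2879, 6.2804, 6.1612, 6.2285, 6.3063
Σ ln(RT) = 31.2642
Mean = 31.2642/5 = 6.25285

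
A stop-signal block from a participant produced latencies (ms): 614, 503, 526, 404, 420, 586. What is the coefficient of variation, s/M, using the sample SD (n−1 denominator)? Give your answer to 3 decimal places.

0.167

n = 6, Σ = 3053, M = 508.8333
Σ(x−M)² = 36224.833; s = √(36224.833/5) = 85.1174
CV = 85.1174 / 508.8333 = 0.16728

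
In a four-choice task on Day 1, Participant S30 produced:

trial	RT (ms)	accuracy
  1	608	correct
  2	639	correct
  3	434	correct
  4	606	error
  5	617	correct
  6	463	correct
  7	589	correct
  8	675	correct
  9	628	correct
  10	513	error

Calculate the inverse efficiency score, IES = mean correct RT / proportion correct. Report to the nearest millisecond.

Correct trials (n=8): 608, 639, 434, 617, 463, 589, 675, 628
Mean correct RT = 4653/8 = 581.6250 ms
Proportion correct = 8/10
IES = 581.6250 / (8/10) = 727.031 ms

727 ms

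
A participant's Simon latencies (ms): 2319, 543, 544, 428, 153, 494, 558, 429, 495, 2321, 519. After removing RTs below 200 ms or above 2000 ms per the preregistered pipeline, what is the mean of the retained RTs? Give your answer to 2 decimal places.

501.25 ms

Excluded: 153, 2319, 2321
Retained (n=8): Σ = 4010
Mean = 4010/8 = 501.2500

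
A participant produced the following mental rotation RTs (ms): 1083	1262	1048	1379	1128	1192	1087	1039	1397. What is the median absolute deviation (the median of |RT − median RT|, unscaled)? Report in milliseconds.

Sorted: 1039, 1048, 1083, 1087, 1128, 1192, 1262, 1379, 1397 → median = 1128
|x − 1128|: 45, 134, 80, 251, 0, 64, 41, 89, 269
Sorted deviations: 0, 41, 45, 64, 80, 89, 134, 251, 269 → MAD = 80

80 ms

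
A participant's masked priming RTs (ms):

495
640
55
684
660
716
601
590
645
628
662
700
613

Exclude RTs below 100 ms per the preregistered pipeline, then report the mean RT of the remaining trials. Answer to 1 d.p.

Excluded: 55
Retained (n=12): Σ = 7634
Mean = 7634/12 = 636.1667

636.2 ms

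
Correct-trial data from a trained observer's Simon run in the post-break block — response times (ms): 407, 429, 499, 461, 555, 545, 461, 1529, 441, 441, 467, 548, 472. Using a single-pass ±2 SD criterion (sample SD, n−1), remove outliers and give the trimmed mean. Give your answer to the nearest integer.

477 ms

n = 13, ΣRT = 7255, M = 558.077
Σ(x−M)² = 1047914.92; s = √(1047914.92/12) = 295.510
Cutoffs: 558.077 ± 2·295.510 → [-32.9, 1149.1]
Outside: 1529 → excluded.
Retained (n=12): Σ = 5726, mean = 5726/12 = 477.167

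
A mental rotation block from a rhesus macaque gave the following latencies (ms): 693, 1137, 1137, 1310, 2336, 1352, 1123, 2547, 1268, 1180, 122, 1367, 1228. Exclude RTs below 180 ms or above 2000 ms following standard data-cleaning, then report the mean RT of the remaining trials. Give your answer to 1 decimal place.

1179.5 ms

Excluded: 122, 2336, 2547
Retained (n=10): Σ = 11795
Mean = 11795/10 = 1179.5000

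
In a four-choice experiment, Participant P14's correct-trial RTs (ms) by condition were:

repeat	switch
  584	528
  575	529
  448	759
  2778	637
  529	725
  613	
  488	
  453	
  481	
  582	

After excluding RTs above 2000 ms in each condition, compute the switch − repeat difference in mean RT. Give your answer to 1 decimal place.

repeat: exclude 2778
M(repeat) = 4753/9 = 528.111
M(switch) = 3178/5 = 635.600
Difference = 635.600 − 528.111 = 107.489 ms

107.5 ms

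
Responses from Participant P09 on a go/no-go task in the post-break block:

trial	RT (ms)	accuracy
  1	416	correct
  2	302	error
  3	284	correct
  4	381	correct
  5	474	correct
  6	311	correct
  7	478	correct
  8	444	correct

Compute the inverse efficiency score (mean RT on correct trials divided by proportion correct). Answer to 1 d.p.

455.2 ms

Correct trials (n=7): 416, 284, 381, 474, 311, 478, 444
Mean correct RT = 2788/7 = 398.2857 ms
Proportion correct = 7/8
IES = 398.2857 / (7/8) = 455.184 ms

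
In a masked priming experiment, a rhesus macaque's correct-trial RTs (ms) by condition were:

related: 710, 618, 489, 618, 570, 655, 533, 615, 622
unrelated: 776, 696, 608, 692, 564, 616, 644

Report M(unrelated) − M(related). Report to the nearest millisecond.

53 ms

M(related) = 5430/9 = 603.333
M(unrelated) = 4596/7 = 656.571
Difference = 656.571 − 603.333 = 53.238 ms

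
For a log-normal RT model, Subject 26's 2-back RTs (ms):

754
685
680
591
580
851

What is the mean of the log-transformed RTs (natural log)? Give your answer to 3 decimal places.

ln(RT): 6.6254, 6.5294, 6.5221, 6.3818, 6.3630, 6.7464
Σ ln(RT) = 39.1682
Mean = 39.1682/6 = 6.52803

6.528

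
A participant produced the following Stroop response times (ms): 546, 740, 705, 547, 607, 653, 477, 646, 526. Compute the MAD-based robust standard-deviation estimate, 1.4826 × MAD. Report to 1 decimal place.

90.4 ms

Sorted: 477, 526, 546, 547, 607, 646, 653, 705, 740 → median = 607
|x − 607| sorted: 0, 39, 46, 60, 61, 81, 98, 130, 133 → MAD = 61
Robust SD ≈ 1.4826 × 61 = 90.439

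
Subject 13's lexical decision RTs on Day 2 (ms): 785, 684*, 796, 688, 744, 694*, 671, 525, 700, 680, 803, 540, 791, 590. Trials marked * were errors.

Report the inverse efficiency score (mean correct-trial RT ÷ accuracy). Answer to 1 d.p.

808.2 ms

Correct trials (n=12): 785, 796, 688, 744, 671, 525, 700, 680, 803, 540, 791, 590
Mean correct RT = 8313/12 = 692.7500 ms
Proportion correct = 12/14
IES = 692.7500 / (12/14) = 808.208 ms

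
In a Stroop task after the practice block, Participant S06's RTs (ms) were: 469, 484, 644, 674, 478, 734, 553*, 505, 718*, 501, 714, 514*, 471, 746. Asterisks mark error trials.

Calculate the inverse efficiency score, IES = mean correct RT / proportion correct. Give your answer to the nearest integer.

Correct trials (n=11): 469, 484, 644, 674, 478, 734, 505, 501, 714, 471, 746
Mean correct RT = 6420/11 = 583.6364 ms
Proportion correct = 11/14
IES = 583.6364 / (11/14) = 742.810 ms

743 ms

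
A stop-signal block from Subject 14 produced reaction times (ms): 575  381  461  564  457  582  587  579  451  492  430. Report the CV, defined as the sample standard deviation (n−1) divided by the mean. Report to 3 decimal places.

0.147

n = 11, Σ = 5559, M = 505.3636
Σ(x−M)² = 54834.545; s = √(54834.545/10) = 74.0504
CV = 74.0504 / 505.3636 = 0.14653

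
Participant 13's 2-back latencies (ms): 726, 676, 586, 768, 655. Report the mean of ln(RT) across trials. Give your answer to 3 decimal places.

ln(RT): 6.5876, 6.5162, 6.3733, 6.6438, 6.4846
Σ ln(RT) = 32.6055
Mean = 32.6055/5 = 6.52110

6.521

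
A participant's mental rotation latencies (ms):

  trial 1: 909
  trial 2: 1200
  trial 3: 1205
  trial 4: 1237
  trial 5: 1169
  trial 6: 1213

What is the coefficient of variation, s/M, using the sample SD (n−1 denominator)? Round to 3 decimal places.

n = 6, Σ = 6933, M = 1155.5000
Σ(x−M)² = 75323.500; s = √(75323.500/5) = 122.7383
CV = 122.7383 / 1155.5000 = 0.10622

0.106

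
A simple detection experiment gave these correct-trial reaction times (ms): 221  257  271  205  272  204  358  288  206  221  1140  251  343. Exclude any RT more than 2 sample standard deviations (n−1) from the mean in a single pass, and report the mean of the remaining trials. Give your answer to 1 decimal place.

258.1 ms

n = 13, ΣRT = 4237, M = 325.923
Σ(x−M)² = 747654.92; s = √(747654.92/12) = 249.609
Cutoffs: 325.923 ± 2·249.609 → [-173.3, 825.1]
Outside: 1140 → excluded.
Retained (n=12): Σ = 3097, mean = 3097/12 = 258.083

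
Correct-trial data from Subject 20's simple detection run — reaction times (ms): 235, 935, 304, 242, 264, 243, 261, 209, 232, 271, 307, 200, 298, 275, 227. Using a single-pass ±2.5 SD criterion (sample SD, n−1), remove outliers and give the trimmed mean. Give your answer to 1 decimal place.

254.9 ms

n = 15, ΣRT = 4503, M = 300.200
Σ(x−M)² = 446648.40; s = √(446648.40/14) = 178.615
Cutoffs: 300.200 ± 2.5·178.615 → [-146.3, 746.7]
Outside: 935 → excluded.
Retained (n=14): Σ = 3568, mean = 3568/14 = 254.857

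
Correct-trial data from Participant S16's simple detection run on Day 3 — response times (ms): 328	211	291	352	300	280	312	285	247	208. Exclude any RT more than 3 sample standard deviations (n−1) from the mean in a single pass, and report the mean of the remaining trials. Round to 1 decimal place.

281.4 ms

n = 10, ΣRT = 2814, M = 281.400
Σ(x−M)² = 20072.40; s = √(20072.40/9) = 47.226
Cutoffs: 281.400 ± 3·47.226 → [139.7, 423.1]
No RTs fall outside the cutoffs; all 10 retained. Mean = 2814/10 = 281.400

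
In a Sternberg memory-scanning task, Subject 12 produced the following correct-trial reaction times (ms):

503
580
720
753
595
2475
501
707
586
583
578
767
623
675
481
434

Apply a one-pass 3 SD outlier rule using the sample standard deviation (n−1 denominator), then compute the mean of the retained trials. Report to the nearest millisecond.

n = 16, ΣRT = 11561, M = 722.562
Σ(x−M)² = 3420901.94; s = √(3420901.94/15) = 477.556
Cutoffs: 722.562 ± 3·477.556 → [-710.1, 2155.2]
Outside: 2475 → excluded.
Retained (n=15): Σ = 9086, mean = 9086/15 = 605.733

606 ms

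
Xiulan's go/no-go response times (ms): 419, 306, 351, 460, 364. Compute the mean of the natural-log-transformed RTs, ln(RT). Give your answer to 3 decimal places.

5.930

ln(RT): 6.0379, 5.7236, 5.8608, 6.1312, 5.8972
Σ ln(RT) = 29.6506
Mean = 29.6506/5 = 5.93012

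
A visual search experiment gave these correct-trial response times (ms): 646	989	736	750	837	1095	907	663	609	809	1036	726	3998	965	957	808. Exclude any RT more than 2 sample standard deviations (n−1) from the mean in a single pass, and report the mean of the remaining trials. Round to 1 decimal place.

n = 16, ΣRT = 16531, M = 1033.188
Σ(x−M)² = 9691498.44; s = √(9691498.44/15) = 803.803
Cutoffs: 1033.188 ± 2·803.803 → [-574.4, 2640.8]
Outside: 3998 → excluded.
Retained (n=15): Σ = 12533, mean = 12533/15 = 835.533

835.5 ms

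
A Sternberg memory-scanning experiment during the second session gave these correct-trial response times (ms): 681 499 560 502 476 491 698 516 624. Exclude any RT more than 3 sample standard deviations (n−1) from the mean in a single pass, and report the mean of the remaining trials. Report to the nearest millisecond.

n = 9, ΣRT = 5047, M = 560.778
Σ(x−M)² = 58613.56; s = √(58613.56/8) = 85.596
Cutoffs: 560.778 ± 3·85.596 → [304.0, 817.6]
No RTs fall outside the cutoffs; all 9 retained. Mean = 5047/9 = 560.778

561 ms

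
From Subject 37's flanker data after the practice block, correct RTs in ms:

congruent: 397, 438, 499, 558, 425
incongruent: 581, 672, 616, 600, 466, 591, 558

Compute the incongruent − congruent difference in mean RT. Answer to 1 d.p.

M(congruent) = 2317/5 = 463.400
M(incongruent) = 4084/7 = 583.429
Difference = 583.429 − 463.400 = 120.029 ms

120.0 ms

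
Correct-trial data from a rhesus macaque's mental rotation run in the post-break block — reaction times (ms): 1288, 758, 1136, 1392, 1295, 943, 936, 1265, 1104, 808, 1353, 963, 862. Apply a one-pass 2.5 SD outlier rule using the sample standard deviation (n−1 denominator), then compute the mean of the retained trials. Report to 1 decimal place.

1084.8 ms

n = 13, ΣRT = 14103, M = 1084.846
Σ(x−M)² = 577379.69; s = √(577379.69/12) = 219.351
Cutoffs: 1084.846 ± 2.5·219.351 → [536.5, 1633.2]
No RTs fall outside the cutoffs; all 13 retained. Mean = 14103/13 = 1084.846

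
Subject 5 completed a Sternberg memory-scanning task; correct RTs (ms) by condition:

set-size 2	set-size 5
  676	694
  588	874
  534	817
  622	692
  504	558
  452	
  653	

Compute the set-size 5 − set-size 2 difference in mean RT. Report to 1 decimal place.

M(set-size 2) = 4029/7 = 575.571
M(set-size 5) = 3635/5 = 727.000
Difference = 727.000 − 575.571 = 151.429 ms

151.4 ms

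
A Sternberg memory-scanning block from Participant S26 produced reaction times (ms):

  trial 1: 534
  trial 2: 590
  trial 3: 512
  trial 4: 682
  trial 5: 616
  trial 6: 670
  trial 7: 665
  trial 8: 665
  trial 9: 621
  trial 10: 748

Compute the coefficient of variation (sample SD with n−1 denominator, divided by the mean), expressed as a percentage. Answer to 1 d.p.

n = 10, Σ = 6303, M = 630.3000
Σ(x−M)² = 45694.100; s = √(45694.100/9) = 71.2539
CV = 71.2539 / 630.3000 = 0.11305 = 11.305%

11.3%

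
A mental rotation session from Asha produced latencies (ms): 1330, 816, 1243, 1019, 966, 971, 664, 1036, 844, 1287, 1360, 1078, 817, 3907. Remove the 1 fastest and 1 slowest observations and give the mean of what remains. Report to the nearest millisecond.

Sorted: 664, 816, 817, 844, 966, 971, 1019, 1036, 1078, 1243, 1287, 1330, 1360, 3907
Drop lowest 1 (664) and highest 1 (3907)
Remaining (n=12): Σ = 12767, mean = 12767/12 = 1063.917

1064 ms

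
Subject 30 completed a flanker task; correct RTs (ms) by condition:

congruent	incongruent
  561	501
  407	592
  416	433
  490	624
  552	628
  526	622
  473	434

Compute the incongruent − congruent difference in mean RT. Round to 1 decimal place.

M(congruent) = 3425/7 = 489.286
M(incongruent) = 3834/7 = 547.714
Difference = 547.714 − 489.286 = 58.429 ms

58.4 ms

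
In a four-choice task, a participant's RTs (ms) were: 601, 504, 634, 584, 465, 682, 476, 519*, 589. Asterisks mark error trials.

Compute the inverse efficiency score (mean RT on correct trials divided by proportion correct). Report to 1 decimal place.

637.7 ms

Correct trials (n=8): 601, 504, 634, 584, 465, 682, 476, 589
Mean correct RT = 4535/8 = 566.8750 ms
Proportion correct = 8/9
IES = 566.8750 / (8/9) = 637.734 ms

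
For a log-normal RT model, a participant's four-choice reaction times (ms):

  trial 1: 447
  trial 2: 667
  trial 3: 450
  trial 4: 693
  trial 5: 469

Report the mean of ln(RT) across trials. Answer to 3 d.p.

6.281

ln(RT): 6.1026, 6.5028, 6.1092, 6.5410, 6.1506
Σ ln(RT) = 31.4062
Mean = 31.4062/5 = 6.28125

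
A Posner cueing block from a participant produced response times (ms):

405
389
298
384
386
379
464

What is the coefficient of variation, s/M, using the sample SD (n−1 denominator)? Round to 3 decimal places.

0.126

n = 7, Σ = 2705, M = 386.4286
Σ(x−M)² = 14249.714; s = √(14249.714/6) = 48.7335
CV = 48.7335 / 386.4286 = 0.12611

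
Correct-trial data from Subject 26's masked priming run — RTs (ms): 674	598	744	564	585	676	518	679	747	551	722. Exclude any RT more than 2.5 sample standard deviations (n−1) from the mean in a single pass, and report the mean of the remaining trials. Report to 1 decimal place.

641.6 ms

n = 11, ΣRT = 7058, M = 641.636
Σ(x−M)² = 66302.55; s = √(66302.55/10) = 81.426
Cutoffs: 641.636 ± 2.5·81.426 → [438.1, 845.2]
No RTs fall outside the cutoffs; all 11 retained. Mean = 7058/11 = 641.636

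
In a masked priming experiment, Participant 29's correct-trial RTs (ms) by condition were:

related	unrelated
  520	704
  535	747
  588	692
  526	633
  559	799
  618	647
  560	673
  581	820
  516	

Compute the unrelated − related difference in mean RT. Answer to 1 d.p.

158.5 ms

M(related) = 5003/9 = 555.889
M(unrelated) = 5715/8 = 714.375
Difference = 714.375 − 555.889 = 158.486 ms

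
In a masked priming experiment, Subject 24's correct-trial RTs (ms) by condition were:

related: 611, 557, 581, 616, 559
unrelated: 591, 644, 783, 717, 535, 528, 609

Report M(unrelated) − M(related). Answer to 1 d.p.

M(related) = 2924/5 = 584.800
M(unrelated) = 4407/7 = 629.571
Difference = 629.571 − 584.800 = 44.771 ms

44.8 ms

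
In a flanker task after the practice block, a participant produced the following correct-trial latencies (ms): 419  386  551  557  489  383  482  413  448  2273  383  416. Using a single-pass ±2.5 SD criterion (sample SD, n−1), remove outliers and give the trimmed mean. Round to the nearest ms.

448 ms

n = 12, ΣRT = 7200, M = 600.000
Σ(x−M)² = 3094088.00; s = √(3094088.00/11) = 530.359
Cutoffs: 600.000 ± 2.5·530.359 → [-725.9, 1925.9]
Outside: 2273 → excluded.
Retained (n=11): Σ = 4927, mean = 4927/11 = 447.909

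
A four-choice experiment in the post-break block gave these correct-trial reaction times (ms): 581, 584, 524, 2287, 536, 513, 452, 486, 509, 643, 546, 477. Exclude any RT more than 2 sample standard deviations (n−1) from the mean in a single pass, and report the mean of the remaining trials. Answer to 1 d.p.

531.9 ms

n = 12, ΣRT = 8138, M = 678.167
Σ(x−M)² = 2853781.67; s = √(2853781.67/11) = 509.347
Cutoffs: 678.167 ± 2·509.347 → [-340.5, 1696.9]
Outside: 2287 → excluded.
Retained (n=11): Σ = 5851, mean = 5851/11 = 531.909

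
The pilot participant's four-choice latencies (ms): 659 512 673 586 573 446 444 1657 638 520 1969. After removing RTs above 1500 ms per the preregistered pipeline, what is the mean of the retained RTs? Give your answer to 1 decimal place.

561.2 ms

Excluded: 1657, 1969
Retained (n=9): Σ = 5051
Mean = 5051/9 = 561.2222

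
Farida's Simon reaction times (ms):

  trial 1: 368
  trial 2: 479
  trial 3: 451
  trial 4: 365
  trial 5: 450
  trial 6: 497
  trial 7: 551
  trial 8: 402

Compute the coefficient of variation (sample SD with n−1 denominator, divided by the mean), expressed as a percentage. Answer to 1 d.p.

n = 8, Σ = 3563, M = 445.3750
Σ(x−M)² = 29333.875; s = √(29333.875/7) = 64.7345
CV = 64.7345 / 445.3750 = 0.14535 = 14.535%

14.5%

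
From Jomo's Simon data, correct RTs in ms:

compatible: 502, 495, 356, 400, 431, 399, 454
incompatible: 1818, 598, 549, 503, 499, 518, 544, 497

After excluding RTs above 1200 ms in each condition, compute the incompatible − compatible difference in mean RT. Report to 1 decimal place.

95.9 ms

incompatible: exclude 1818
M(compatible) = 3037/7 = 433.857
M(incompatible) = 3708/7 = 529.714
Difference = 529.714 − 433.857 = 95.857 ms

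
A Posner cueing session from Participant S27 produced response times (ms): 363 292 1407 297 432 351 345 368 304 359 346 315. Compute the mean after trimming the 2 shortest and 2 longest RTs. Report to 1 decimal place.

Sorted: 292, 297, 304, 315, 345, 346, 351, 359, 363, 368, 432, 1407
Drop lowest 2 (292, 297) and highest 2 (432, 1407)
Remaining (n=8): Σ = 2751, mean = 2751/8 = 343.875

343.9 ms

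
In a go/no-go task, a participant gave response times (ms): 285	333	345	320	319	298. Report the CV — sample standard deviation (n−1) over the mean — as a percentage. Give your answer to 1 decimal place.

7.0%

n = 6, Σ = 1900, M = 316.6667
Σ(x−M)² = 2437.333; s = √(2437.333/5) = 22.0786
CV = 22.0786 / 316.6667 = 0.06972 = 6.972%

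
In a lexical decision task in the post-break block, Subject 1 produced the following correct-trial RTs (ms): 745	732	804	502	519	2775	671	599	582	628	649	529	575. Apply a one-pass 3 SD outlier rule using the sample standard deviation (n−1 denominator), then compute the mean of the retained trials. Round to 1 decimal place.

n = 13, ΣRT = 10310, M = 793.077
Σ(x−M)² = 4356448.92; s = √(4356448.92/12) = 602.526
Cutoffs: 793.077 ± 3·602.526 → [-1014.5, 2600.7]
Outside: 2775 → excluded.
Retained (n=12): Σ = 7535, mean = 7535/12 = 627.917

627.9 ms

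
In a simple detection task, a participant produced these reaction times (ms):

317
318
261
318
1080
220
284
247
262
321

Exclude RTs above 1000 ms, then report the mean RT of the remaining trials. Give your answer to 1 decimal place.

Excluded: 1080
Retained (n=9): Σ = 2548
Mean = 2548/9 = 283.1111

283.1 ms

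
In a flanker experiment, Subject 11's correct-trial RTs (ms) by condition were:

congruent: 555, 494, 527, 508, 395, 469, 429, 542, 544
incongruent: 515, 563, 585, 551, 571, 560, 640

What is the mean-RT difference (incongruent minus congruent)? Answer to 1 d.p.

73.4 ms

M(congruent) = 4463/9 = 495.889
M(incongruent) = 3985/7 = 569.286
Difference = 569.286 − 495.889 = 73.397 ms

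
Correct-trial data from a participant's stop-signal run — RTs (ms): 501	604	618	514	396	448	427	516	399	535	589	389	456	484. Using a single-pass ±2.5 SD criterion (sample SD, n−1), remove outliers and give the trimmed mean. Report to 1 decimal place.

n = 14, ΣRT = 6876, M = 491.143
Σ(x−M)² = 76803.71; s = √(76803.71/13) = 76.863
Cutoffs: 491.143 ± 2.5·76.863 → [299.0, 683.3]
No RTs fall outside the cutoffs; all 14 retained. Mean = 6876/14 = 491.143

491.1 ms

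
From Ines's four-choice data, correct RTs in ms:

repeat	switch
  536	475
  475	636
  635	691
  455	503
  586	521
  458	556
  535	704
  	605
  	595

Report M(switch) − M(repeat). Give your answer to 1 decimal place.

61.6 ms

M(repeat) = 3680/7 = 525.714
M(switch) = 5286/9 = 587.333
Difference = 587.333 − 525.714 = 61.619 ms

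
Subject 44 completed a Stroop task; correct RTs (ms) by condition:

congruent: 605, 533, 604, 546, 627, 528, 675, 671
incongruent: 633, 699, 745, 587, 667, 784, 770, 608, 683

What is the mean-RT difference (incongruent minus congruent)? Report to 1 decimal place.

M(congruent) = 4789/8 = 598.625
M(incongruent) = 6176/9 = 686.222
Difference = 686.222 − 598.625 = 87.597 ms

87.6 ms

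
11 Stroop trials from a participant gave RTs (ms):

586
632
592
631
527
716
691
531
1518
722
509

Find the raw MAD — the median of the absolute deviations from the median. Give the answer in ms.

Sorted: 509, 527, 531, 586, 592, 631, 632, 691, 716, 722, 1518 → median = 631
|x − 631|: 45, 1, 39, 0, 104, 85, 60, 100, 887, 91, 122
Sorted deviations: 0, 1, 39, 45, 60, 85, 91, 100, 104, 122, 887 → MAD = 85

85 ms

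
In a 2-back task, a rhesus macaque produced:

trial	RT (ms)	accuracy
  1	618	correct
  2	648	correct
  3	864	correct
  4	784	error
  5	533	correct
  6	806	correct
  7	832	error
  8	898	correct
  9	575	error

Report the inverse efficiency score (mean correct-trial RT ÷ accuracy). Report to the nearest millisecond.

Correct trials (n=6): 618, 648, 864, 533, 806, 898
Mean correct RT = 4367/6 = 727.8333 ms
Proportion correct = 6/9
IES = 727.8333 / (6/9) = 1091.750 ms

1092 ms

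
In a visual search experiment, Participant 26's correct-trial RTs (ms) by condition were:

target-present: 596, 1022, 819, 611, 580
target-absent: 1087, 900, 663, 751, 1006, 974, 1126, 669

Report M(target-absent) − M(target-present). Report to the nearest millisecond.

M(target-present) = 3628/5 = 725.600
M(target-absent) = 7176/8 = 897.000
Difference = 897.000 − 725.600 = 171.400 ms

171 ms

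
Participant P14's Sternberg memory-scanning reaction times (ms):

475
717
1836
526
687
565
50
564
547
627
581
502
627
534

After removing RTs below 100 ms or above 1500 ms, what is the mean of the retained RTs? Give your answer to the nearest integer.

Excluded: 50, 1836
Retained (n=12): Σ = 6952
Mean = 6952/12 = 579.3333

579 ms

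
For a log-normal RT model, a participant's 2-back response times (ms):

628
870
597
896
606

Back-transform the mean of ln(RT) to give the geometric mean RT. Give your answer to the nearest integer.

707 ms

ln(RT): 6.4425, 6.7685, 6.3919, 6.7979, 6.4069
Mean ln(RT) = 32.8078/5 = 6.56155
Geometric mean = exp(6.56155) = 707.37 ms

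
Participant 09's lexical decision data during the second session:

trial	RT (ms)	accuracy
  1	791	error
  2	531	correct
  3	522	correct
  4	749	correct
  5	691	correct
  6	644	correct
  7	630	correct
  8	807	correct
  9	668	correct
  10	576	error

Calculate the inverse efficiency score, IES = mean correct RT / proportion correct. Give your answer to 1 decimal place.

Correct trials (n=8): 531, 522, 749, 691, 644, 630, 807, 668
Mean correct RT = 5242/8 = 655.2500 ms
Proportion correct = 8/10
IES = 655.2500 / (8/10) = 819.062 ms

819.1 ms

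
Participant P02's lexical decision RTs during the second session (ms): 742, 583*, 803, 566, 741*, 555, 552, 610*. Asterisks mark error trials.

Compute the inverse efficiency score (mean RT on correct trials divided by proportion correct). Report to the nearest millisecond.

Correct trials (n=5): 742, 803, 566, 555, 552
Mean correct RT = 3218/5 = 643.6000 ms
Proportion correct = 5/8
IES = 643.6000 / (5/8) = 1029.760 ms

1030 ms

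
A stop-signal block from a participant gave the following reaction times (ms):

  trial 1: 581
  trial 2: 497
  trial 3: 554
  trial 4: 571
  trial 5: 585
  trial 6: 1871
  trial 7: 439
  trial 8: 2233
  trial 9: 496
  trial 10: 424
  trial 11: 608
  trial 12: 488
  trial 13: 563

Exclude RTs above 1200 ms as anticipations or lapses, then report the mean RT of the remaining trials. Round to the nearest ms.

Excluded: 1871, 2233
Retained (n=11): Σ = 5806
Mean = 5806/11 = 527.8182

528 ms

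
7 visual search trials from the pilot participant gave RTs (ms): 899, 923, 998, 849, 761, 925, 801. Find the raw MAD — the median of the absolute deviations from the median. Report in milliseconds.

Sorted: 761, 801, 849, 899, 923, 925, 998 → median = 899
|x − 899|: 0, 24, 99, 50, 138, 26, 98
Sorted deviations: 0, 24, 26, 50, 98, 99, 138 → MAD = 50

50 ms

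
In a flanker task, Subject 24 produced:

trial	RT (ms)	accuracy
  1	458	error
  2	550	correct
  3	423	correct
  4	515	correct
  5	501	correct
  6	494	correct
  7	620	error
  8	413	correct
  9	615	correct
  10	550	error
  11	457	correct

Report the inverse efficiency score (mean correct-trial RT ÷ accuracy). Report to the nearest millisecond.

682 ms

Correct trials (n=8): 550, 423, 515, 501, 494, 413, 615, 457
Mean correct RT = 3968/8 = 496.0000 ms
Proportion correct = 8/11
IES = 496.0000 / (8/11) = 682.000 ms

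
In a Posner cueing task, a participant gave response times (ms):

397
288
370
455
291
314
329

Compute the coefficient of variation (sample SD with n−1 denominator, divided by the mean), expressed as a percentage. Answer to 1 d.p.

n = 7, Σ = 2444, M = 349.1429
Σ(x−M)² = 22690.857; s = √(22690.857/6) = 61.4964
CV = 61.4964 / 349.1429 = 0.17614 = 17.614%

17.6%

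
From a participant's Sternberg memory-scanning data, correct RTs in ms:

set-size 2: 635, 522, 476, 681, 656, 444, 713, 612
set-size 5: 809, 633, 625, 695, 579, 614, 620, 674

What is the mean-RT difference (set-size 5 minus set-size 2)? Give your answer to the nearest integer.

64 ms

M(set-size 2) = 4739/8 = 592.375
M(set-size 5) = 5249/8 = 656.125
Difference = 656.125 − 592.375 = 63.750 ms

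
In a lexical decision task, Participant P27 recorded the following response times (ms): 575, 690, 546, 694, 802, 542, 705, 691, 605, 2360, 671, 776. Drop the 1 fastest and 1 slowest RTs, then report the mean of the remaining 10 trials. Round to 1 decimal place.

Sorted: 542, 546, 575, 605, 671, 690, 691, 694, 705, 776, 802, 2360
Drop lowest 1 (542) and highest 1 (2360)
Remaining (n=10): Σ = 6755, mean = 6755/10 = 675.500

675.5 ms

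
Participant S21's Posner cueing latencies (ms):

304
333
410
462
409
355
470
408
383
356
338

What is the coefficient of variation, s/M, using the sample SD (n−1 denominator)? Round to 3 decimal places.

n = 11, Σ = 4228, M = 384.3636
Σ(x−M)² = 28098.545; s = √(28098.545/10) = 53.0081
CV = 53.0081 / 384.3636 = 0.13791

0.138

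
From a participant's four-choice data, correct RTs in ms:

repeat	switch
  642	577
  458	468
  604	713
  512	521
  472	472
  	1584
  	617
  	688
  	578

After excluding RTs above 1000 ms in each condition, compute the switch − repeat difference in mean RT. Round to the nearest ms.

switch: exclude 1584
M(repeat) = 2688/5 = 537.600
M(switch) = 4634/8 = 579.250
Difference = 579.250 − 537.600 = 41.650 ms

42 ms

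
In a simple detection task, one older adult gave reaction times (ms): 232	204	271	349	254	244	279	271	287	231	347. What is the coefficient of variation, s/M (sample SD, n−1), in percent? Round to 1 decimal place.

16.9%

n = 11, Σ = 2969, M = 269.9091
Σ(x−M)² = 20794.909; s = √(20794.909/10) = 45.6014
CV = 45.6014 / 269.9091 = 0.16895 = 16.895%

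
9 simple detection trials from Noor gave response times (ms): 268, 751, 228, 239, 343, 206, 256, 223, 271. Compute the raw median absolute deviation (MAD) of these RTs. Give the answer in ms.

Sorted: 206, 223, 228, 239, 256, 268, 271, 343, 751 → median = 256
|x − 256|: 12, 495, 28, 17, 87, 50, 0, 33, 15
Sorted deviations: 0, 12, 15, 17, 28, 33, 50, 87, 495 → MAD = 28

28 ms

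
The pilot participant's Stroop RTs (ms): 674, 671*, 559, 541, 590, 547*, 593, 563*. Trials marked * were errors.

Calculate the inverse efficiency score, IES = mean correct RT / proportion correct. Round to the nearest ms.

946 ms

Correct trials (n=5): 674, 559, 541, 590, 593
Mean correct RT = 2957/5 = 591.4000 ms
Proportion correct = 5/8
IES = 591.4000 / (5/8) = 946.240 ms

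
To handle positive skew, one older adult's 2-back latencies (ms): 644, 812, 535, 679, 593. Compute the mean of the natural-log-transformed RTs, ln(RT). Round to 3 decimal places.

ln(RT): 6.4677, 6.6995, 6.2823, 6.5206, 6.3852
Σ ln(RT) = 32.3553
Mean = 32.3553/5 = 6.47106

6.471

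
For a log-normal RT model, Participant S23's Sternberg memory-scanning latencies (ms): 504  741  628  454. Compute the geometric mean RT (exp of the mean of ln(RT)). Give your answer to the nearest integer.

ln(RT): 6.2226, 6.6080, 6.4425, 6.1181
Mean ln(RT) = 25.3912/4 = 6.34780
Geometric mean = exp(6.34780) = 571.24 ms

571 ms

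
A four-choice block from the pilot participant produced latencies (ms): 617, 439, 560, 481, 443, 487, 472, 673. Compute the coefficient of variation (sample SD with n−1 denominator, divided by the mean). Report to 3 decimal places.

n = 8, Σ = 4172, M = 521.5000
Σ(x−M)² = 51804.000; s = √(51804.000/7) = 86.0266
CV = 86.0266 / 521.5000 = 0.16496

0.165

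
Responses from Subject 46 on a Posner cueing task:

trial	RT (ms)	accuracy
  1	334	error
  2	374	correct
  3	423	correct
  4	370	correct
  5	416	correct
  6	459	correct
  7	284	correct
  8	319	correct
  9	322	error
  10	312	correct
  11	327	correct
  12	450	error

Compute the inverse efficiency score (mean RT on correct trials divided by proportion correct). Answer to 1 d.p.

486.5 ms

Correct trials (n=9): 374, 423, 370, 416, 459, 284, 319, 312, 327
Mean correct RT = 3284/9 = 364.8889 ms
Proportion correct = 9/12
IES = 364.8889 / (9/12) = 486.519 ms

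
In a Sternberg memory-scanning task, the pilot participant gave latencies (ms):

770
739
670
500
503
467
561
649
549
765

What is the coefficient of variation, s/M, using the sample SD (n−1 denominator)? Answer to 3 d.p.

n = 10, Σ = 6173, M = 617.3000
Σ(x−M)² = 120974.100; s = √(120974.100/9) = 115.9378
CV = 115.9378 / 617.3000 = 0.18781

0.188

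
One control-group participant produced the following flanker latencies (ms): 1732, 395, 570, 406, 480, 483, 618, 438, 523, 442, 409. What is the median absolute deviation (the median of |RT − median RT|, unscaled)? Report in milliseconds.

71 ms

Sorted: 395, 406, 409, 438, 442, 480, 483, 523, 570, 618, 1732 → median = 480
|x − 480|: 1252, 85, 90, 74, 0, 3, 138, 42, 43, 38, 71
Sorted deviations: 0, 3, 38, 42, 43, 71, 74, 85, 90, 138, 1252 → MAD = 71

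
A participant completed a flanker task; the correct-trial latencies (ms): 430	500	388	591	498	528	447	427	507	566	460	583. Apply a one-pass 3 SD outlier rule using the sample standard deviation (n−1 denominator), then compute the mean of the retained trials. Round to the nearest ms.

494 ms

n = 12, ΣRT = 5925, M = 493.750
Σ(x−M)² = 47076.25; s = √(47076.25/11) = 65.419
Cutoffs: 493.750 ± 3·65.419 → [297.5, 690.0]
No RTs fall outside the cutoffs; all 12 retained. Mean = 5925/12 = 493.750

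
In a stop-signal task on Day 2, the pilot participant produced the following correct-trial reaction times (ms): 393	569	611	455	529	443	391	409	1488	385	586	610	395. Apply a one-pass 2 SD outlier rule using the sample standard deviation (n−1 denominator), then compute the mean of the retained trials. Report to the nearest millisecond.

481 ms

n = 13, ΣRT = 7264, M = 558.769
Σ(x−M)² = 1029798.31; s = √(1029798.31/12) = 292.945
Cutoffs: 558.769 ± 2·292.945 → [-27.1, 1144.7]
Outside: 1488 → excluded.
Retained (n=12): Σ = 5776, mean = 5776/12 = 481.333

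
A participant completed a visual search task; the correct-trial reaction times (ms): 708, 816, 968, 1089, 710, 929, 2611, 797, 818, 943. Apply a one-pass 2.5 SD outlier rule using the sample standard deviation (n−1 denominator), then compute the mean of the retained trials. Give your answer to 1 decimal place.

864.2 ms

n = 10, ΣRT = 10389, M = 1038.900
Σ(x−M)² = 2874976.90; s = √(2874976.90/9) = 565.192
Cutoffs: 1038.900 ± 2.5·565.192 → [-374.1, 2451.9]
Outside: 2611 → excluded.
Retained (n=9): Σ = 7778, mean = 7778/9 = 864.222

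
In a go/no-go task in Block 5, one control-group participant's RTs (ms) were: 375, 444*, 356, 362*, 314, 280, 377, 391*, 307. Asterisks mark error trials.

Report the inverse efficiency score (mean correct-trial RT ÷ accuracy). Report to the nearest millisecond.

502 ms

Correct trials (n=6): 375, 356, 314, 280, 377, 307
Mean correct RT = 2009/6 = 334.8333 ms
Proportion correct = 6/9
IES = 334.8333 / (6/9) = 502.250 ms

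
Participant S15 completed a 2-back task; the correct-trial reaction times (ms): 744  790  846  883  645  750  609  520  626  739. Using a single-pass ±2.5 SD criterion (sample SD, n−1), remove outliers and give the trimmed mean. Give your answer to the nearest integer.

n = 10, ΣRT = 7152, M = 715.200
Σ(x−M)² = 115733.60; s = √(115733.60/9) = 113.399
Cutoffs: 715.200 ± 2.5·113.399 → [431.7, 998.7]
No RTs fall outside the cutoffs; all 10 retained. Mean = 7152/10 = 715.200

715 ms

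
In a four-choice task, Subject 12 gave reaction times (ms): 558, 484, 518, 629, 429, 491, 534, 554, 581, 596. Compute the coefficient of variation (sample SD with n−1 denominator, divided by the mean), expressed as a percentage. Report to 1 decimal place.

11.0%

n = 10, Σ = 5374, M = 537.4000
Σ(x−M)² = 31568.400; s = √(31568.400/9) = 59.2250
CV = 59.2250 / 537.4000 = 0.11021 = 11.021%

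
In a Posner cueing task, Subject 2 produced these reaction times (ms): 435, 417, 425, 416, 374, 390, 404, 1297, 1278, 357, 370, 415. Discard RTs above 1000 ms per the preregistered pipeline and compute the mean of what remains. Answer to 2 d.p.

Excluded: 1278, 1297
Retained (n=10): Σ = 4003
Mean = 4003/10 = 400.3000

400.30 ms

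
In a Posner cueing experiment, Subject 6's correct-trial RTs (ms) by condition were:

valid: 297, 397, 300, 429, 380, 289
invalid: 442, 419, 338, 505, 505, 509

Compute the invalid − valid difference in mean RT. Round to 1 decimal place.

M(valid) = 2092/6 = 348.667
M(invalid) = 2718/6 = 453.000
Difference = 453.000 − 348.667 = 104.333 ms

104.3 ms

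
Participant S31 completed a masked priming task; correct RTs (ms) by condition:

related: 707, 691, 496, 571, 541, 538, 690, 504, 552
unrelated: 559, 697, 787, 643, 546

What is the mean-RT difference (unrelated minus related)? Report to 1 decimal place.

M(related) = 5290/9 = 587.778
M(unrelated) = 3232/5 = 646.400
Difference = 646.400 − 587.778 = 58.622 ms

58.6 ms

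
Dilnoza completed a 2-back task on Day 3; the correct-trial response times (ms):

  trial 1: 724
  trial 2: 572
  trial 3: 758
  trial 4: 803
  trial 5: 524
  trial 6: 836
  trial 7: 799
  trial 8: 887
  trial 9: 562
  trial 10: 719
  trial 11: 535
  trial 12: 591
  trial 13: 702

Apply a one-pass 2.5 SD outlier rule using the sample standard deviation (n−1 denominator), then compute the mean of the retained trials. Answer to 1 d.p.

693.2 ms

n = 13, ΣRT = 9012, M = 693.231
Σ(x−M)² = 183094.31; s = √(183094.31/12) = 123.523
Cutoffs: 693.231 ± 2.5·123.523 → [384.4, 1002.0]
No RTs fall outside the cutoffs; all 13 retained. Mean = 9012/13 = 693.231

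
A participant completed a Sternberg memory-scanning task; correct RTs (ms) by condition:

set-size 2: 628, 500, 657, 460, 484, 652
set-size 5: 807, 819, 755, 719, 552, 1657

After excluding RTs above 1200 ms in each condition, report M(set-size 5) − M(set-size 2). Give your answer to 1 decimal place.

set-size 5: exclude 1657
M(set-size 2) = 3381/6 = 563.500
M(set-size 5) = 3652/5 = 730.400
Difference = 730.400 − 563.500 = 166.900 ms

166.9 ms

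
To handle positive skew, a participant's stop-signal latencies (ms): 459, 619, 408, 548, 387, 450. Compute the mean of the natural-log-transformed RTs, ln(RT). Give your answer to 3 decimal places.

6.157

ln(RT): 6.1291, 6.4281, 6.0113, 6.3063, 5.9584, 6.1092
Σ ln(RT) = 36.9424
Mean = 36.9424/6 = 6.15706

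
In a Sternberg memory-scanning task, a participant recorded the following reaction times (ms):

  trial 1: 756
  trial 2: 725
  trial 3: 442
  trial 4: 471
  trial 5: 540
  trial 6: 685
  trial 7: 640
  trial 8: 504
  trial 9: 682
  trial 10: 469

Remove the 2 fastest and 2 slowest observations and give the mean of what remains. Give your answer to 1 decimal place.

Sorted: 442, 469, 471, 504, 540, 640, 682, 685, 725, 756
Drop lowest 2 (442, 469) and highest 2 (725, 756)
Remaining (n=6): Σ = 3522, mean = 3522/6 = 587.000

587.0 ms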